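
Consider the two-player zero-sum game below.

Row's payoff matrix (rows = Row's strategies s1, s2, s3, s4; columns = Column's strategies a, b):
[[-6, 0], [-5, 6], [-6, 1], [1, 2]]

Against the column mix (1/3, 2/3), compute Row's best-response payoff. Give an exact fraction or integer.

7/3

s1: (-6)·(1/3) + (0)·(2/3) = -2.
s2: (-5)·(1/3) + (6)·(2/3) = 7/3.
s3: (-6)·(1/3) + (1)·(2/3) = -4/3.
s4: (1)·(1/3) + (2)·(2/3) = 5/3.
The best pure response is s2 with expected payoff 7/3.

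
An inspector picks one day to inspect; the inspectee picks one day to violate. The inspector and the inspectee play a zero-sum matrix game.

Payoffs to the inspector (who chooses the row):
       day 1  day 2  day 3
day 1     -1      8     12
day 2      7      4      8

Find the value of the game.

5

Column day 3 is strictly dominated by day 2 for the inspectee (it gives the inspector more in every row).
The remaining 2×2 game on (day 1, day 2) × (day 1, day 2) has no saddle point. Let the inspector play day 1 with probability p; indifference gives −p + 7(1−p) = 8p + 4(1−p), so p = 1/4.
Similarly the inspectee's optimal q on day 1 is 1/3, and the value is -1·(1/3) + (8)·(2/3) = 5.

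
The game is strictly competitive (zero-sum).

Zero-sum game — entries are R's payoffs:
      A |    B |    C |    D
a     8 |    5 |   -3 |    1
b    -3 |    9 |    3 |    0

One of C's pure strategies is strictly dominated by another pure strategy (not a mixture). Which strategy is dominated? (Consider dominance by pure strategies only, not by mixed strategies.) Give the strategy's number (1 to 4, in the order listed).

2

C prefers columns that give R less. Compare B with C: -3 < 5, 3 < 9.
So C strictly dominates B for C; B is strictly dominated.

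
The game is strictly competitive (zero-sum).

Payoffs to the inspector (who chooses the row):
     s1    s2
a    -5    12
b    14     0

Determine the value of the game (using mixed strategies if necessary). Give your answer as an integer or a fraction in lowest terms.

168/31

Row minima are -5 and 0, so the inspector's maximin is 0; column maxima are 14 and 12, so the inspectee's minimax is 12. These differ, so the equilibrium is in mixed strategies.
Let the inspector play a with probability p. The inspectee is indifferent when −5p + 14(1−p) = 12p, giving p = 14/31.
Let the inspectee play s1 with probability q. The inspector is indifferent when −5q + 12(1−q) = 14q, giving q = 12/31.
The value is -5·(12/31) + (12)·(19/31) = 168/31.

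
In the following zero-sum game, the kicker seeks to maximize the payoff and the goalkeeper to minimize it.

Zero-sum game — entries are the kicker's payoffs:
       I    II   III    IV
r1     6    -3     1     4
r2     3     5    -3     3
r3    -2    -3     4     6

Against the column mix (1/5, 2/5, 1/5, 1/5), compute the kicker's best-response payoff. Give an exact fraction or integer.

13/5

r1: (6)·(1/5) + (-3)·(2/5) + (1)·(1/5) + (4)·(1/5) = 1.
r2: (3)·(1/5) + (5)·(2/5) + (-3)·(1/5) + (3)·(1/5) = 13/5.
r3: (-2)·(1/5) + (-3)·(2/5) + (4)·(1/5) + (6)·(1/5) = 2/5.
The best pure response is r2 with expected payoff 13/5.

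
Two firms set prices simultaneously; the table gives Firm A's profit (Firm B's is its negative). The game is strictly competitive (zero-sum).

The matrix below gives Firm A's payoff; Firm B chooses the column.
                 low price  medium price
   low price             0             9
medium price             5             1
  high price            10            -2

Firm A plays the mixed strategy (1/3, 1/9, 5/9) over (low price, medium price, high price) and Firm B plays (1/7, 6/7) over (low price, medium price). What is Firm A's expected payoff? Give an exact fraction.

Against (1/7, 6/7), each row's expected payoff is low price: 54/7; medium price: 11/7; high price: -2/7.
Taking the (1/3, 1/9, 5/9)-weighted average: (1/3)·(54/7) + (1/9)·(11/7) + (5/9)·(-2/7) = 163/63.

163/63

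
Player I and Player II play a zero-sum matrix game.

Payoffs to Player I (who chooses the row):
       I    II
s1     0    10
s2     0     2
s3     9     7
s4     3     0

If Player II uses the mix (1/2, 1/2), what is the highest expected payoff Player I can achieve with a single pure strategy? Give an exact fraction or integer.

s1: (0)·(1/2) + (10)·(1/2) = 5.
s2: (0)·(1/2) + (2)·(1/2) = 1.
s3: (9)·(1/2) + (7)·(1/2) = 8.
s4: (3)·(1/2) + (0)·(1/2) = 3/2.
The best pure response is s3 with expected payoff 8.

8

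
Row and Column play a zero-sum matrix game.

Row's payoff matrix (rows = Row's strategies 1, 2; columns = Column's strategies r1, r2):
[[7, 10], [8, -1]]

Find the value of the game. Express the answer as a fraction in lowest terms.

29/4

Row minima are 7 and -1, so Row's maximin is 7; column maxima are 8 and 10, so Column's minimax is 8. These differ, so the equilibrium is in mixed strategies.
Let Row play 1 with probability p. Column is indifferent when 7p + 8(1−p) = 10p − (1−p), giving p = 3/4.
Let Column play r1 with probability q. Row is indifferent when 7q + 10(1−q) = 8q − (1−q), giving q = 11/12.
The value is 7·(11/12) + (10)·(1/12) = 29/4.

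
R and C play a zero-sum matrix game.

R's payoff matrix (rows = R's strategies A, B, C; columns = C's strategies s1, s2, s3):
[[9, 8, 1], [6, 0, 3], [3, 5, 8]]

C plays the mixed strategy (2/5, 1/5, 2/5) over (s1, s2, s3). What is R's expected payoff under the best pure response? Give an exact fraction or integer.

A: (9)·(2/5) + (8)·(1/5) + (1)·(2/5) = 28/5.
B: (6)·(2/5) + (0)·(1/5) + (3)·(2/5) = 18/5.
C: (3)·(2/5) + (5)·(1/5) + (8)·(2/5) = 27/5.
The best pure response is A with expected payoff 28/5.

28/5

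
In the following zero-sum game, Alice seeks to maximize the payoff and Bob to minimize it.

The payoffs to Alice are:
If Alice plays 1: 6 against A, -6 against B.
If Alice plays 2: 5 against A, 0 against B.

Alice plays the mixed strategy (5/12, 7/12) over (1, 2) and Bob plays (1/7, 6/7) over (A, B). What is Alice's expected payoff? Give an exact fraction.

-115/84

Against (1/7, 6/7), each row's expected payoff is 1: -30/7; 2: 5/7.
Taking the (5/12, 7/12)-weighted average: (5/12)·(-30/7) + (7/12)·(5/7) = -115/84.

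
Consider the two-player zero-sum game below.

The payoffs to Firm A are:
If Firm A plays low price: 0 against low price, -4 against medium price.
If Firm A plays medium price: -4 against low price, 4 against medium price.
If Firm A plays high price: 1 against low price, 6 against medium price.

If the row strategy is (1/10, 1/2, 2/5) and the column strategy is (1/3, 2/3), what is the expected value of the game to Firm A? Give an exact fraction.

Against (1/3, 2/3), each row's expected payoff is low price: -8/3; medium price: 4/3; high price: 13/3.
Taking the (1/10, 1/2, 2/5)-weighted average: (1/10)·(-8/3) + (1/2)·(4/3) + (2/5)·(13/3) = 32/15.

32/15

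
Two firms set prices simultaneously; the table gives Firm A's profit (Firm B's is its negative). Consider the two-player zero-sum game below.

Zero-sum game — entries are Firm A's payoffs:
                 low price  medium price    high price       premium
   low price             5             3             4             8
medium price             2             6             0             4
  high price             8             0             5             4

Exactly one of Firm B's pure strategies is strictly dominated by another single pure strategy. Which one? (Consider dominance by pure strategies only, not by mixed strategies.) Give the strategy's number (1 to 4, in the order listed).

Firm B prefers columns that give Firm A less. Compare low price with high price: 4 < 5, 0 < 2, 5 < 8.
So high price strictly dominates low price for Firm B; low price is strictly dominated.

1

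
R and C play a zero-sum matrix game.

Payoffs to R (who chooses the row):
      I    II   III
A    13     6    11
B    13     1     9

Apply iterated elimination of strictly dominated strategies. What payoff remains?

Column III is strictly dominated by II for C (6<11, 1<9); eliminate III.
Column I is strictly dominated by II for C (6<13, 1<13); eliminate I.
Row B is strictly dominated by row A (6>1); eliminate B.
Only (A, II) remains, with payoff 6.

6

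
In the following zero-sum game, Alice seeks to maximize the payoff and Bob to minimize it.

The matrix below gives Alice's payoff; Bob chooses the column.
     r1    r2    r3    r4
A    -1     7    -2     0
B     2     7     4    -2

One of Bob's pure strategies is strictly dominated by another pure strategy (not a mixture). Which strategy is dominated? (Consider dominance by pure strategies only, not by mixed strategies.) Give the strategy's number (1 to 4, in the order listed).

2

Bob prefers columns that give Alice less. Compare r2 with r1: -1 < 7, 2 < 7.
So r1 strictly dominates r2 for Bob; r2 is strictly dominated.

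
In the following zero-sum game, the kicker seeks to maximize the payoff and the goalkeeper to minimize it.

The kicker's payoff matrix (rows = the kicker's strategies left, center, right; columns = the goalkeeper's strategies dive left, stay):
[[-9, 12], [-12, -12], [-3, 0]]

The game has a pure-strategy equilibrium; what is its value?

Row minima: -9, -12, -3 → the kicker's maximin is -3.
Column maxima: -3, 12 → the goalkeeper's minimax is -3.
They coincide at (right, dive left), so the value is -3.

-3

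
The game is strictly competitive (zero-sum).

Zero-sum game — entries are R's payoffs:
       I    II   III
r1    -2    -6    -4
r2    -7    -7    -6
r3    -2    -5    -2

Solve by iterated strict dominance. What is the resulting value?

Column III is strictly dominated by II for C (-6<-4, -7<-6, -5<-2); eliminate III.
Row r2 is strictly dominated by row r1 (-2>-7, -6>-7); eliminate r2.
Column I is strictly dominated by II for C (-6<-2, -5<-2); eliminate I.
Row r1 is strictly dominated by row r3 (-5>-6); eliminate r1.
Only (r3, II) remains, with payoff -5.

-5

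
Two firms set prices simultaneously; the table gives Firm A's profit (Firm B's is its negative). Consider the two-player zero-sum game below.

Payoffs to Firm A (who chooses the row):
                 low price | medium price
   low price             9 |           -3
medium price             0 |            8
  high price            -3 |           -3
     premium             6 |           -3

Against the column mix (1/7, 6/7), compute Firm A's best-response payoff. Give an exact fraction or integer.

48/7

low price: (9)·(1/7) + (-3)·(6/7) = -9/7.
medium price: (0)·(1/7) + (8)·(6/7) = 48/7.
high price: (-3)·(1/7) + (-3)·(6/7) = -3.
premium: (6)·(1/7) + (-3)·(6/7) = -12/7.
The best pure response is medium price with expected payoff 48/7.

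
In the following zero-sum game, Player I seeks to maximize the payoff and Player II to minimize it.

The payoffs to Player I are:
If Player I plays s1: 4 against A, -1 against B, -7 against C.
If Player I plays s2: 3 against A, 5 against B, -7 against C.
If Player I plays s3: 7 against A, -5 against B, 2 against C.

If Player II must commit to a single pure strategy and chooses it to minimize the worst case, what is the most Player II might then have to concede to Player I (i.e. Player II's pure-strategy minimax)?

2

The worst case (largest entry) in each column is A: 7, B: 5, C: 2.
The best (smallest) of these is 2.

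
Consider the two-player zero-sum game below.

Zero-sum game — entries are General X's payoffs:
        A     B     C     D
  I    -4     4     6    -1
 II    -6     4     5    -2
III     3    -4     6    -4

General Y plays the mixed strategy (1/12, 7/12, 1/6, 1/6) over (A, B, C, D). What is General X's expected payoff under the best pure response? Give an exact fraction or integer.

I: (-4)·(1/12) + (4)·(7/12) + (6)·(1/6) + (-1)·(1/6) = 17/6.
II: (-6)·(1/12) + (4)·(7/12) + (5)·(1/6) + (-2)·(1/6) = 7/3.
III: (3)·(1/12) + (-4)·(7/12) + (6)·(1/6) + (-4)·(1/6) = -7/4.
The best pure response is I with expected payoff 17/6.

17/6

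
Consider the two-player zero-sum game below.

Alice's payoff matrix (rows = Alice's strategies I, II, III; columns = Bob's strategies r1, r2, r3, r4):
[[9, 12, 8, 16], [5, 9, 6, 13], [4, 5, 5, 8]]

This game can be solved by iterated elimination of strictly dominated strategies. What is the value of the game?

8

Column r2 is strictly dominated by r1 for Bob (9<12, 5<9, 4<5); eliminate r2.
Column r4 is strictly dominated by r1 for Bob (9<16, 5<13, 4<8); eliminate r4.
Row II is strictly dominated by row I (9>5, 8>6); eliminate II.
Row III is strictly dominated by row I (9>4, 8>5); eliminate III.
Column r1 is strictly dominated by r3 for Bob (8<9); eliminate r1.
Only (I, r3) remains, with payoff 8.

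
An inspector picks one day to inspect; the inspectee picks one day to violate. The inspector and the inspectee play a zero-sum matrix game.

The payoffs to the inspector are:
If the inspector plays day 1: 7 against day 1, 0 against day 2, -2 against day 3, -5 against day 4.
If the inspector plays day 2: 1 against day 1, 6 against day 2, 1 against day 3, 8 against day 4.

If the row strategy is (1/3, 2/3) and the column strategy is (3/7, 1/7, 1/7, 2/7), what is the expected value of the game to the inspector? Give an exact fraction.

61/21

Against (3/7, 1/7, 1/7, 2/7), each row's expected payoff is day 1: 9/7; day 2: 26/7.
Taking the (1/3, 2/3)-weighted average: (1/3)·(9/7) + (2/3)·(26/7) = 61/21.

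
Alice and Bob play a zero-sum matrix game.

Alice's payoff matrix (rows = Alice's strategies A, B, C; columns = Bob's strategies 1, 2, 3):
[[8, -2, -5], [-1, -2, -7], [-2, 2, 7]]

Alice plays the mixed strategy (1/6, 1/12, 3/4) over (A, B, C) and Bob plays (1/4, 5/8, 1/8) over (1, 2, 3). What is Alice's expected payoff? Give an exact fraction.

Against (1/4, 5/8, 1/8), each row's expected payoff is A: 1/8; B: -19/8; C: 13/8.
Taking the (1/6, 1/12, 3/4)-weighted average: (1/6)·(1/8) + (1/12)·(-19/8) + (3/4)·(13/8) = 25/24.

25/24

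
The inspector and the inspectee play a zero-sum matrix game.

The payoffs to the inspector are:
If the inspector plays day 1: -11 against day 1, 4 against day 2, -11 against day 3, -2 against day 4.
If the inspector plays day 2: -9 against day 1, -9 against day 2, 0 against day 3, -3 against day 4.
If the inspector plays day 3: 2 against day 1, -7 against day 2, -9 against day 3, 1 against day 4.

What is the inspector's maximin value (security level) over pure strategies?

-9

The worst-case payoff for each row is day 1: -11, day 2: -9, day 3: -9.
The best of these is -9.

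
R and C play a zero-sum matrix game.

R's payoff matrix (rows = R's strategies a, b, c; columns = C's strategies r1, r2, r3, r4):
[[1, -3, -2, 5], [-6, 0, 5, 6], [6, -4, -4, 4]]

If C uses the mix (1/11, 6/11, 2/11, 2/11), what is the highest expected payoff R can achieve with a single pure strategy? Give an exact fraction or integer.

a: (1)·(1/11) + (-3)·(6/11) + (-2)·(2/11) + (5)·(2/11) = -1.
b: (-6)·(1/11) + (0)·(6/11) + (5)·(2/11) + (6)·(2/11) = 16/11.
c: (6)·(1/11) + (-4)·(6/11) + (-4)·(2/11) + (4)·(2/11) = -18/11.
The best pure response is b with expected payoff 16/11.

16/11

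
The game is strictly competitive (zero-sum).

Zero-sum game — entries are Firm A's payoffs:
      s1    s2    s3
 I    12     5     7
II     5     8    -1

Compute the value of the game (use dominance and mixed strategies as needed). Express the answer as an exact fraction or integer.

Column s1 is strictly dominated by s3 for Firm B (it gives Firm A more in every row).
The remaining 2×2 game on (I, II) × (s2, s3) has no saddle point. Let Firm A play I with probability p; indifference gives 5p + 8(1−p) = 7p − (1−p), so p = 9/11.
Similarly Firm B's optimal q on s2 is 8/11, and the value is 5·(8/11) + (7)·(3/11) = 61/11.

61/11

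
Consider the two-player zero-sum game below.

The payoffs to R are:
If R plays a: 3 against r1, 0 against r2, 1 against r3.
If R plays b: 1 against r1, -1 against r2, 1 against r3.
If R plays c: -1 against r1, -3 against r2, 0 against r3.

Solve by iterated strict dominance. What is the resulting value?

Column r3 is strictly dominated by r2 for C (0<1, -1<1, -3<0); eliminate r3.
Row c is strictly dominated by row a (3>-1, 0>-3); eliminate c.
Row b is strictly dominated by row a (3>1, 0>-1); eliminate b.
Column r1 is strictly dominated by r2 for C (0<3); eliminate r1.
Only (a, r2) remains, with payoff 0.

0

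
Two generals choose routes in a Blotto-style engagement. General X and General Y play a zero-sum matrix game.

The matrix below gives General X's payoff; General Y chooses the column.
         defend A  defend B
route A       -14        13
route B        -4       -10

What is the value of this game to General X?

-64/11

Row minima are -14 and -10, so General X's maximin is -10; column maxima are -4 and 13, so General Y's minimax is -4. These differ, so the equilibrium is in mixed strategies.
Let General X play route A with probability p. General Y is indifferent when −14p − 4(1−p) = 13p − 10(1−p), giving p = 2/11.
Let General Y play defend A with probability q. General X is indifferent when −14q + 13(1−q) = −4q − 10(1−q), giving q = 23/33.
The value is -14·(23/33) + (13)·(10/33) = -64/11.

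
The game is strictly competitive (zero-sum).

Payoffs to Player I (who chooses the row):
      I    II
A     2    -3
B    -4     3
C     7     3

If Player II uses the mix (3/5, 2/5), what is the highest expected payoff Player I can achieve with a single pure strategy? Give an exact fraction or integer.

A: (2)·(3/5) + (-3)·(2/5) = 0.
B: (-4)·(3/5) + (3)·(2/5) = -6/5.
C: (7)·(3/5) + (3)·(2/5) = 27/5.
The best pure response is C with expected payoff 27/5.

27/5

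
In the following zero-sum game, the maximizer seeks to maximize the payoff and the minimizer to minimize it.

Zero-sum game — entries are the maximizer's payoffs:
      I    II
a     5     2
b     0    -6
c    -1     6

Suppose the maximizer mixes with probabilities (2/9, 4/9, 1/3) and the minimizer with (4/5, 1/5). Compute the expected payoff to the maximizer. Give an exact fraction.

Against (4/5, 1/5), each row's expected payoff is a: 22/5; b: -6/5; c: 2/5.
Taking the (2/9, 4/9, 1/3)-weighted average: (2/9)·(22/5) + (4/9)·(-6/5) + (1/3)·(2/5) = 26/45.

26/45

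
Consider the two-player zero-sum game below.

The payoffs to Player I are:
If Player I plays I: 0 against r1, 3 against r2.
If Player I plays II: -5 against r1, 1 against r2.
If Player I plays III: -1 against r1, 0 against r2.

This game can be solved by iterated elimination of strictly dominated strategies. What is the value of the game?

0

Column r2 is strictly dominated by r1 for Player II (0<3, -5<1, -1<0); eliminate r2.
Row II is strictly dominated by row I (0>-5); eliminate II.
Row III is strictly dominated by row I (0>-1); eliminate III.
Only (I, r1) remains, with payoff 0.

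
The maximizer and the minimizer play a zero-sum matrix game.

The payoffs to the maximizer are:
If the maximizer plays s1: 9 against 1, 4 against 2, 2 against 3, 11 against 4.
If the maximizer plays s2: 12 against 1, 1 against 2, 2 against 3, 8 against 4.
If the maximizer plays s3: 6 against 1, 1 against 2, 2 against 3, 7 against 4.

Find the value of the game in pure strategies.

2

Row minima: 2, 1, 1 → the maximizer's maximin is 2.
Column maxima: 12, 4, 2, 11 → the minimizer's minimax is 2.
They coincide at (s1, 3), so the value is 2.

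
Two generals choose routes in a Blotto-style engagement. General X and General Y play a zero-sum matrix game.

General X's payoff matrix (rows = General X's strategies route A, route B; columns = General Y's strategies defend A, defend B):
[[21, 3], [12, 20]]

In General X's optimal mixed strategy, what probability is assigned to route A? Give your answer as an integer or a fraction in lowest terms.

Row minima are 3 and 12, so General X's maximin is 12; column maxima are 21 and 20, so General Y's minimax is 20. These differ, so the equilibrium is in mixed strategies.
Let General X play route A with probability p. General Y is indifferent when 21p + 12(1−p) = 3p + 20(1−p), giving p = 4/13.

4/13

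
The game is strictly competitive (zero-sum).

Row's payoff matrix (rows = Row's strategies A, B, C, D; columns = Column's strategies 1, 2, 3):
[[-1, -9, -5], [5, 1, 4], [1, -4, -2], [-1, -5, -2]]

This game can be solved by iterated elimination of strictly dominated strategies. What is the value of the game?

Row C is strictly dominated by row B (5>1, 1>-4, 4>-2); eliminate C.
Column 3 is strictly dominated by 2 for Column (-9<-5, 1<4, -5<-2); eliminate 3.
Column 1 is strictly dominated by 2 for Column (-9<-1, 1<5, -5<-1); eliminate 1.
Row A is strictly dominated by row B (1>-9); eliminate A.
Row D is strictly dominated by row B (1>-5); eliminate D.
Only (B, 2) remains, with payoff 1.

1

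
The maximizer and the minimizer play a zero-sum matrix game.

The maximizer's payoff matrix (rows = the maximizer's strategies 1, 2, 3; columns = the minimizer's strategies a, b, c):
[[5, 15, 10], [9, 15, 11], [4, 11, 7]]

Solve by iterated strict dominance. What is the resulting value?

Row 3 is strictly dominated by row 1 (5>4, 15>11, 10>7); eliminate 3.
Column c is strictly dominated by a for the minimizer (5<10, 9<11); eliminate c.
Column b is strictly dominated by a for the minimizer (5<15, 9<15); eliminate b.
Row 1 is strictly dominated by row 2 (9>5); eliminate 1.
Only (2, a) remains, with payoff 9.

9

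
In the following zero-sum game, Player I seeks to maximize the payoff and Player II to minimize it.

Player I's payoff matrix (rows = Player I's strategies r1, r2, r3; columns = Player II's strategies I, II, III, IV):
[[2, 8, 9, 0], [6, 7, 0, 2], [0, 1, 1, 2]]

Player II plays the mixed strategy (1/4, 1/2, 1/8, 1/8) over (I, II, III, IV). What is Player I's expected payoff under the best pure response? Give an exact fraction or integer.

45/8

r1: (2)·(1/4) + (8)·(1/2) + (9)·(1/8) + (0)·(1/8) = 45/8.
r2: (6)·(1/4) + (7)·(1/2) + (0)·(1/8) + (2)·(1/8) = 21/4.
r3: (0)·(1/4) + (1)·(1/2) + (1)·(1/8) + (2)·(1/8) = 7/8.
The best pure response is r1 with expected payoff 45/8.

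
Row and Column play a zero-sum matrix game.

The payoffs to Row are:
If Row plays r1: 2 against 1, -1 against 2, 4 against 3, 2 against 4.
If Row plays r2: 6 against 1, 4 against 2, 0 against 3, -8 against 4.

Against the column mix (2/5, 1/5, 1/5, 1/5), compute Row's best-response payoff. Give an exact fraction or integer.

r1: (2)·(2/5) + (-1)·(1/5) + (4)·(1/5) + (2)·(1/5) = 9/5.
r2: (6)·(2/5) + (4)·(1/5) + (0)·(1/5) + (-8)·(1/5) = 8/5.
The best pure response is r1 with expected payoff 9/5.

9/5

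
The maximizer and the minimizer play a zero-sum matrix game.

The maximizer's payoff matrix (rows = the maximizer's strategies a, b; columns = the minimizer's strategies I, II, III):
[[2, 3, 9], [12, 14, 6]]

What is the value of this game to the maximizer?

Column II is strictly dominated by I for the minimizer (it gives the maximizer more in every row).
The remaining 2×2 game on (a, b) × (I, III) has no saddle point. Let the maximizer play a with probability p; indifference gives 2p + 12(1−p) = 9p + 6(1−p), so p = 6/13.
Similarly the minimizer's optimal q on I is 3/13, and the value is 2·(3/13) + (9)·(10/13) = 96/13.

96/13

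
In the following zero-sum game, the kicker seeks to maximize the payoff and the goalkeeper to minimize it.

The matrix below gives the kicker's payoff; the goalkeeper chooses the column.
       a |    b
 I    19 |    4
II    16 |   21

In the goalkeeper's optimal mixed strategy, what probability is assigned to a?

Row minima are 4 and 16, so the kicker's maximin is 16; column maxima are 19 and 21, so the goalkeeper's minimax is 19. These differ, so the equilibrium is in mixed strategies.
Let the goalkeeper play a with probability q. The kicker is indifferent when 19q + 4(1−q) = 16q + 21(1−q), giving q = 17/20.

17/20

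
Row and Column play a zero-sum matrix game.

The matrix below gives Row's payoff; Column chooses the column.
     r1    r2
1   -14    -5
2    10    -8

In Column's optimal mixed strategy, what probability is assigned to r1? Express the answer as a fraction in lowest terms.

Row minima are -14 and -8, so Row's maximin is -8; column maxima are 10 and -5, so Column's minimax is -5. These differ, so the equilibrium is in mixed strategies.
Let Column play r1 with probability q. Row is indifferent when −14q − 5(1−q) = 10q − 8(1−q), giving q = 1/9.

1/9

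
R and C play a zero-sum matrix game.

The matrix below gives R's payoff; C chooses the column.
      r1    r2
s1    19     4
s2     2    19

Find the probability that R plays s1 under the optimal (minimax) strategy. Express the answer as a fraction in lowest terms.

17/32

Row minima are 4 and 2, so R's maximin is 4; column maxima are 19 and 19, so C's minimax is 19. These differ, so the equilibrium is in mixed strategies.
Let R play s1 with probability p. C is indifferent when 19p + 2(1−p) = 4p + 19(1−p), giving p = 17/32.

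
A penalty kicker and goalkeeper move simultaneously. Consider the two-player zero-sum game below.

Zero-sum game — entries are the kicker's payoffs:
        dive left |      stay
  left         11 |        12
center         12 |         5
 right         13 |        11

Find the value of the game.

35/3

Row center is strictly dominated by row right, so the kicker never plays it.
The remaining 2×2 game on (left, right) × (dive left, stay) has no saddle point. Let the kicker play left with probability p; indifference gives 11p + 13(1−p) = 12p + 11(1−p), so p = 2/3.
Similarly the goalkeeper's optimal q on dive left is 1/3, and the value is 11·(1/3) + (12)·(2/3) = 35/3.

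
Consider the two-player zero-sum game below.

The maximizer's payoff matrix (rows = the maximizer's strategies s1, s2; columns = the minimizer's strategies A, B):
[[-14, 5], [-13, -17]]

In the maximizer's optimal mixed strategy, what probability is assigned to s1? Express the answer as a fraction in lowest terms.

4/23

Row minima are -14 and -17, so the maximizer's maximin is -14; column maxima are -13 and 5, so the minimizer's minimax is -13. These differ, so the equilibrium is in mixed strategies.
Let the maximizer play s1 with probability p. The minimizer is indifferent when −14p − 13(1−p) = 5p − 17(1−p), giving p = 4/23.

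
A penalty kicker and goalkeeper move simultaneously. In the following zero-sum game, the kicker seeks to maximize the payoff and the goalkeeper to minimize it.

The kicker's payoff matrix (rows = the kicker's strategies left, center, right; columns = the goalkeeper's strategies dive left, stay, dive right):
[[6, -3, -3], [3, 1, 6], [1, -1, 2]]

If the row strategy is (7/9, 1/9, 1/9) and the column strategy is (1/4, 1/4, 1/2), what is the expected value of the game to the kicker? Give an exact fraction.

Against (1/4, 1/4, 1/2), each row's expected payoff is left: -3/4; center: 4; right: 1.
Taking the (7/9, 1/9, 1/9)-weighted average: (7/9)·(-3/4) + (1/9)·(4) + (1/9)·(1) = -1/36.

-1/36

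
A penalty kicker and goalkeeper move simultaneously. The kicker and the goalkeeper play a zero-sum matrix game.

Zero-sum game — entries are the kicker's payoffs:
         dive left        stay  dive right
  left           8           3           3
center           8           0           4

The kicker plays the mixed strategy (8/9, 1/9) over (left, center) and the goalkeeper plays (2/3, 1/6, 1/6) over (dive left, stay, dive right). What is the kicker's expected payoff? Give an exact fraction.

170/27

Against (2/3, 1/6, 1/6), each row's expected payoff is left: 19/3; center: 6.
Taking the (8/9, 1/9)-weighted average: (8/9)·(19/3) + (1/9)·(6) = 170/27.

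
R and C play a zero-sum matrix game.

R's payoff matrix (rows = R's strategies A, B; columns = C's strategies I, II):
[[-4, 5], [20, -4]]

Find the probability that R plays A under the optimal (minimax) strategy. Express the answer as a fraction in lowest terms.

Row minima are -4 and -4, so R's maximin is -4; column maxima are 20 and 5, so C's minimax is 5. These differ, so the equilibrium is in mixed strategies.
Let R play A with probability p. C is indifferent when −4p + 20(1−p) = 5p − 4(1−p), giving p = 8/11.

8/11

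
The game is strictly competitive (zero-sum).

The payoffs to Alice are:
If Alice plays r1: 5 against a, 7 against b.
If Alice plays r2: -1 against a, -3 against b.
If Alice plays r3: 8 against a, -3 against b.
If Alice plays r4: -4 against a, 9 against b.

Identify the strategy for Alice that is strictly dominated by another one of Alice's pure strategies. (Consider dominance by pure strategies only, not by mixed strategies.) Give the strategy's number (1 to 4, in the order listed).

Compare r2 with r1: 5 > -1, 7 > -3.
So r1 strictly dominates r2 for Alice; r2 is strictly dominated.

2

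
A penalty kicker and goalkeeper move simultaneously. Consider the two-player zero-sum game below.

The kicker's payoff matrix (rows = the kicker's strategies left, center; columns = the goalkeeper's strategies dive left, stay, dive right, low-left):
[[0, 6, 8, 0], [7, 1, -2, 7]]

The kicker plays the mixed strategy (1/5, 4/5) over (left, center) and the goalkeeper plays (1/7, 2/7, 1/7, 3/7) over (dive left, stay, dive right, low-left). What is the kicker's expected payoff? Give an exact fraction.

132/35

Against (1/7, 2/7, 1/7, 3/7), each row's expected payoff is left: 20/7; center: 4.
Taking the (1/5, 4/5)-weighted average: (1/5)·(20/7) + (4/5)·(4) = 132/35.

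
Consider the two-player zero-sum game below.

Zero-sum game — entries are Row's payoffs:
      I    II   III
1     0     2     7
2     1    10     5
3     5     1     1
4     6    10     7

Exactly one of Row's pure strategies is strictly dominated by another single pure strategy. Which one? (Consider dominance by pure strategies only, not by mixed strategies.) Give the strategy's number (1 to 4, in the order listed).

3

Compare 3 with 4: 6 > 5, 10 > 1, 7 > 1.
So 4 strictly dominates 3 for Row; 3 is strictly dominated.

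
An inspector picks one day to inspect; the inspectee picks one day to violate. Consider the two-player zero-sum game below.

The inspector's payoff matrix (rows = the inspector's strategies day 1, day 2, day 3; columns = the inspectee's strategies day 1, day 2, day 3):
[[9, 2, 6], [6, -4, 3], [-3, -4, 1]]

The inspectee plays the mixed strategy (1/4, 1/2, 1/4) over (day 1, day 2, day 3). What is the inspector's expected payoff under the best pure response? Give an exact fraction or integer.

19/4

day 1: (9)·(1/4) + (2)·(1/2) + (6)·(1/4) = 19/4.
day 2: (6)·(1/4) + (-4)·(1/2) + (3)·(1/4) = 1/4.
day 3: (-3)·(1/4) + (-4)·(1/2) + (1)·(1/4) = -5/2.
The best pure response is day 1 with expected payoff 19/4.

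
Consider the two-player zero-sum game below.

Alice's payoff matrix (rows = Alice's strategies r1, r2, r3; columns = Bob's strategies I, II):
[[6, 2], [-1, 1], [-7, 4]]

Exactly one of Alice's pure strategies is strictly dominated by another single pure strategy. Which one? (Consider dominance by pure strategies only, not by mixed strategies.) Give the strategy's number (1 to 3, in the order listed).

2

Compare r2 with r1: 6 > -1, 2 > 1.
So r1 strictly dominates r2 for Alice; r2 is strictly dominated.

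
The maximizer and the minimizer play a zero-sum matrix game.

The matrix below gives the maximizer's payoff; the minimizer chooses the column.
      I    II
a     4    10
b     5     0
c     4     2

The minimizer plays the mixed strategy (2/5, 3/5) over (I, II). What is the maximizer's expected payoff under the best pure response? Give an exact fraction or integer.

38/5

a: (4)·(2/5) + (10)·(3/5) = 38/5.
b: (5)·(2/5) + (0)·(3/5) = 2.
c: (4)·(2/5) + (2)·(3/5) = 14/5.
The best pure response is a with expected payoff 38/5.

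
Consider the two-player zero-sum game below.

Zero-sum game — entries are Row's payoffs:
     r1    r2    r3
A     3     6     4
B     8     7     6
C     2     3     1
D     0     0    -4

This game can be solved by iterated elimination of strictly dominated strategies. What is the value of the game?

Column r2 is strictly dominated by r3 for Column (4<6, 6<7, 1<3, -4<0); eliminate r2.
Row C is strictly dominated by row A (3>2, 4>1); eliminate C.
Row D is strictly dominated by row A (3>0, 4>-4); eliminate D.
Row A is strictly dominated by row B (8>3, 6>4); eliminate A.
Column r1 is strictly dominated by r3 for Column (6<8); eliminate r1.
Only (B, r3) remains, with payoff 6.

6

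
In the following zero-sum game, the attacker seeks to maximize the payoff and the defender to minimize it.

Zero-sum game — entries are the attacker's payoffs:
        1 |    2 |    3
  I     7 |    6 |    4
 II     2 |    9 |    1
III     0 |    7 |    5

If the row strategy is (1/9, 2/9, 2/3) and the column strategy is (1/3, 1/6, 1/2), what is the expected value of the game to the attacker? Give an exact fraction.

98/27

Against (1/3, 1/6, 1/2), each row's expected payoff is I: 16/3; II: 8/3; III: 11/3.
Taking the (1/9, 2/9, 2/3)-weighted average: (1/9)·(16/3) + (2/9)·(8/3) + (2/3)·(11/3) = 98/27.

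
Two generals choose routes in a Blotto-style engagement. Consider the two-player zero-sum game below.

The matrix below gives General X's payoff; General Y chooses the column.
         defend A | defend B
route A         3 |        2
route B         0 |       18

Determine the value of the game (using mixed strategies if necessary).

Row minima are 2 and 0, so General X's maximin is 2; column maxima are 3 and 18, so General Y's minimax is 3. These differ, so the equilibrium is in mixed strategies.
Let General X play route A with probability p. General Y is indifferent when 3p = 2p + 18(1−p), giving p = 18/19.
Let General Y play defend A with probability q. General X is indifferent when 3q + 2(1−q) = 18(1−q), giving q = 16/19.
The value is 3·(16/19) + (2)·(3/19) = 54/19.

54/19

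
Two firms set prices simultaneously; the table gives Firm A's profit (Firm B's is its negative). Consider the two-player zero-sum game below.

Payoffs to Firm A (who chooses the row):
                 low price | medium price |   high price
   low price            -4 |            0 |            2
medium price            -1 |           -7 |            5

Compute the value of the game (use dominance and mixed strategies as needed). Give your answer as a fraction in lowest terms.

-14/5

Column high price is strictly dominated by low price for Firm B (it gives Firm A more in every row).
The remaining 2×2 game on (low price, medium price) × (low price, medium price) has no saddle point. Let Firm A play low price with probability p; indifference gives −4p − (1−p) = −7(1−p), so p = 3/5.
Similarly Firm B's optimal q on low price is 7/10, and the value is -4·(7/10) + (0)·(3/10) = -14/5.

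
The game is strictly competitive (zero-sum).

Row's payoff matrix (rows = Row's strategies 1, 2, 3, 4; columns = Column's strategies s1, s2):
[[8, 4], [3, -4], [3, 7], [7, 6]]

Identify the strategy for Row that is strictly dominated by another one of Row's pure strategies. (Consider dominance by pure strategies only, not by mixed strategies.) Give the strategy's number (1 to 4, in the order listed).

2

Compare 2 with 1: 8 > 3, 4 > -4.
So 1 strictly dominates 2 for Row; 2 is strictly dominated.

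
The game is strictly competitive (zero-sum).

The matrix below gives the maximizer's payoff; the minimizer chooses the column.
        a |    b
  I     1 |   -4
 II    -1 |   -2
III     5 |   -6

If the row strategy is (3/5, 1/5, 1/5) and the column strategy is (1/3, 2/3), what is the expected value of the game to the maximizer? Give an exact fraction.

-11/5

Against (1/3, 2/3), each row's expected payoff is I: -7/3; II: -5/3; III: -7/3.
Taking the (3/5, 1/5, 1/5)-weighted average: (3/5)·(-7/3) + (1/5)·(-5/3) + (1/5)·(-7/3) = -11/5.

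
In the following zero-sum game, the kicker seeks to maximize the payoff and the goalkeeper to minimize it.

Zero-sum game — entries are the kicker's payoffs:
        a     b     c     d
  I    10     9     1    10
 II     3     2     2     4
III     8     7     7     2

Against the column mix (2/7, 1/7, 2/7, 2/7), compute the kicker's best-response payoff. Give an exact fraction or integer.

I: (10)·(2/7) + (9)·(1/7) + (1)·(2/7) + (10)·(2/7) = 51/7.
II: (3)·(2/7) + (2)·(1/7) + (2)·(2/7) + (4)·(2/7) = 20/7.
III: (8)·(2/7) + (7)·(1/7) + (7)·(2/7) + (2)·(2/7) = 41/7.
The best pure response is I with expected payoff 51/7.

51/7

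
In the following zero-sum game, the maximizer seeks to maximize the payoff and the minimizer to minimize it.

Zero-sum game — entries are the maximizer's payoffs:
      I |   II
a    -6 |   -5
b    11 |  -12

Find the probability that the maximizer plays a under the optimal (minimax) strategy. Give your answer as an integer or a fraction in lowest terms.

23/24

Row minima are -6 and -12, so the maximizer's maximin is -6; column maxima are 11 and -5, so the minimizer's minimax is -5. These differ, so the equilibrium is in mixed strategies.
Let the maximizer play a with probability p. The minimizer is indifferent when −6p + 11(1−p) = −5p − 12(1−p), giving p = 23/24.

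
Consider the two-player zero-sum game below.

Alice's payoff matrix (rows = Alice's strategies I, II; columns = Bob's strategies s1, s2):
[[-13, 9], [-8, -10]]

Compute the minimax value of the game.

-101/12

Row minima are -13 and -10, so Alice's maximin is -10; column maxima are -8 and 9, so Bob's minimax is -8. These differ, so the equilibrium is in mixed strategies.
Let Alice play I with probability p. Bob is indifferent when −13p − 8(1−p) = 9p − 10(1−p), giving p = 1/12.
Let Bob play s1 with probability q. Alice is indifferent when −13q + 9(1−q) = −8q − 10(1−q), giving q = 19/24.
The value is -13·(19/24) + (9)·(5/24) = -101/12.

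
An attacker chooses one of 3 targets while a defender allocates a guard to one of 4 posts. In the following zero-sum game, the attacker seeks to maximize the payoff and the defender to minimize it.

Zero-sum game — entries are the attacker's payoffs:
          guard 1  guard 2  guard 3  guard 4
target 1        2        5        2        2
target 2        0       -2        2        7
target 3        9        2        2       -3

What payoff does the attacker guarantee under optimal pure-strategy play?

2

Row minima: 2, -2, -3 → the attacker's maximin is 2.
Column maxima: 9, 5, 2, 7 → the defender's minimax is 2.
They coincide at (target 1, guard 3), so the value is 2.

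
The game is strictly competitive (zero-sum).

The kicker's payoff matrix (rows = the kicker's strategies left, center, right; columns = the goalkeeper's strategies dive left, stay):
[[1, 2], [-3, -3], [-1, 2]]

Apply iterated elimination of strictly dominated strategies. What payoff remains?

Row center is strictly dominated by row left (1>-3, 2>-3); eliminate center.
Column stay is strictly dominated by dive left for the goalkeeper (1<2, -1<2); eliminate stay.
Row right is strictly dominated by row left (1>-1); eliminate right.
Only (left, dive left) remains, with payoff 1.

1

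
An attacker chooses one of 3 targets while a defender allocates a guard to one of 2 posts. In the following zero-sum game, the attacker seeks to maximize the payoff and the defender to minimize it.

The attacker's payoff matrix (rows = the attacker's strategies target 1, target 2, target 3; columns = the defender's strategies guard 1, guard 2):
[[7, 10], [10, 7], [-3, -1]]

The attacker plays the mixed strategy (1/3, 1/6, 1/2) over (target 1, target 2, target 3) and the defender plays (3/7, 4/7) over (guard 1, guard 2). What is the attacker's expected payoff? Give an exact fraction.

47/14

Against (3/7, 4/7), each row's expected payoff is target 1: 61/7; target 2: 58/7; target 3: -13/7.
Taking the (1/3, 1/6, 1/2)-weighted average: (1/3)·(61/7) + (1/6)·(58/7) + (1/2)·(-13/7) = 47/14.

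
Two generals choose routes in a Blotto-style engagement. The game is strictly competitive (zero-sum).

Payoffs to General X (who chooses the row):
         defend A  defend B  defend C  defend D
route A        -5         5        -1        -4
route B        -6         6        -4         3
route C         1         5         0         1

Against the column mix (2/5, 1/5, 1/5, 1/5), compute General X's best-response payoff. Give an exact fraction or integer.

route A: (-5)·(2/5) + (5)·(1/5) + (-1)·(1/5) + (-4)·(1/5) = -2.
route B: (-6)·(2/5) + (6)·(1/5) + (-4)·(1/5) + (3)·(1/5) = -7/5.
route C: (1)·(2/5) + (5)·(1/5) + (0)·(1/5) + (1)·(1/5) = 8/5.
The best pure response is route C with expected payoff 8/5.

8/5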